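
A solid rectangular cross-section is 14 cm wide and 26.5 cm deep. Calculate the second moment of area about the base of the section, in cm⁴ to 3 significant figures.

I_base ≈ 8.68 × 10⁴ cm⁴

The section: 14 × 26.5, A = 371 cm², y = 13.25 cm, Ī = 21 711 cm⁴.
Transfer it to the bottom edge using Ī + A·d² with d = y − 0:
  the section: d = 13.25 cm → contributes +86 845 cm⁴
Total I = 86 845 cm⁴.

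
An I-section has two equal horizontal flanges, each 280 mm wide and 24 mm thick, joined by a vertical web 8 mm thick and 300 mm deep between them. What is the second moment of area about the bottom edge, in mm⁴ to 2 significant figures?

Break the section into simple shapes (no overlaps), measuring from the bottom-left corner of the bounding box.
Bottom flange: 280 × 24, A = 6 720 mm², y = 12 mm, Ī = 322 560 mm⁴.
Web: 8 × 300, A = 2 400 mm², y = 174 mm, Ī = 18 000 000 mm⁴.
Top flange: 280 × 24, A = 6 720 mm², y = 336 mm, Ī = 322 560 mm⁴.
Transfer each piece to a horizontal axis along the bottom face using Ī + A·d² with d = y − 0:
  bottom flange: d = 12 mm → contributes +1 290 240 mm⁴
  web: d = 174 mm → contributes +90 662 400 mm⁴
  top flange: d = 336 mm → contributes +758 983 680 mm⁴
Total I = 850 936 320 mm⁴.

I_base ≈ 8.5 × 10⁸ mm⁴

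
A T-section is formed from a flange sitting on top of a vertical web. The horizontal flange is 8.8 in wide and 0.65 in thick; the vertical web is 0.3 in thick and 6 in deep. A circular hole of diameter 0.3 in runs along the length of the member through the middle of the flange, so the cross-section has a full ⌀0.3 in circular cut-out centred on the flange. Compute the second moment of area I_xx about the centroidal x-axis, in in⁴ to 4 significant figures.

Treat the section as a set of non-overlapping primitives; coordinates are from the bounding-box lower-left.
Flange: 8.8 × 0.65, A = 5.72 in², y = 6.325 in, Ī = 0.201392 in⁴.
Web: 0.3 × 6, A = 1.8 in², y = 3 in, Ī = 5.4 in⁴.
Hole (subtracted): ⌀0.3, A = 0.0706858 in², y = 6.325 in, Ī = 0.000397608 in⁴.
Centroid: ȳ = ΣA·y / ΣA = 5.52157 in.
Transfer each piece to the centroidal x-axis using Ī + A·d² with d = y − 5.52157:
  flange: d = 0.80343 in → contributes +3.89365 in⁴
  web: d = -2.52157 in → contributes +16.845 in⁴
  hole: d = 0.80343 in → contributes −0.0460253 in⁴
Total I = 20.6926 in⁴.

I_xx ≈ 20.69 in⁴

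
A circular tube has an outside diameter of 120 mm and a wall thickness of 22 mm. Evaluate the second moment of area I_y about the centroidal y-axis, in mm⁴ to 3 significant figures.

Split into non-overlapping primitives; take the origin at the lower-left of the bounding box.
Outer circle: ⌀120, A = 11 310 mm², x = 60 mm, Ī = 10 178 760 mm⁴.
Bore (subtracted): ⌀76, A = 4536.5 mm², x = 60 mm, Ī = 1 637 662 mm⁴.
By symmetry the centroid is at mid-width, x̄ = 60 mm.
All pieces are centred on the centroidal y-axis, so I = ΣĪ (holes subtracted) = 8 541 098 mm⁴.

I_y ≈ 8.54 × 10⁶ mm⁴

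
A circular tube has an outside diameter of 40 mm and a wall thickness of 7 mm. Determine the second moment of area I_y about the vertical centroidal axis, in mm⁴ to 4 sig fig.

Decompose the section into non-overlapping parts with the origin at the bottom-left of its bounding rectangle.
Outer circle: ⌀40, A = 1256.64 mm², x = 20 mm, Ī = 125 664 mm⁴.
Bore (subtracted): ⌀26, A = 530.929 mm², x = 20 mm, Ī = 22431.8 mm⁴.
By symmetry the centroid is at mid-width, x̄ = 20 mm.
All pieces are centred on the vertical centroidal axis, so I = ΣĪ (holes subtracted) = 103 232 mm⁴.

I_y ≈ 1.032 × 10⁵ mm⁴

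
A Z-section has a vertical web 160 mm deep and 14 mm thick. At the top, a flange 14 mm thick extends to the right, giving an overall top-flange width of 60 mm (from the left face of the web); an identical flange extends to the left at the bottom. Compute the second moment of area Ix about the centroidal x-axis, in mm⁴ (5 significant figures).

Ix ≈ 1.1663 × 10⁷ mm⁴

Split into non-overlapping primitives; take the origin at the lower-left of the bounding box.
Web: 14 × 160, A = 2 240 mm², y = 80 mm, Ī = 4 778 667 mm⁴.
Top flange (beyond web): 46 × 14, A = 644 mm², y = 153 mm, Ī = 10518.67 mm⁴.
Bottom flange (beyond web): 46 × 14, A = 644 mm², y = 7 mm, Ī = 10518.67 mm⁴.
Centroid: ȳ = ΣA·y / ΣA = 80 mm.
Transfer each piece to the centroidal x-axis using Ī + A·d² with d = y − 80:
  web: d = 0 mm → contributes +4 778 667 mm⁴
  top flange (beyond web): d = 73 mm → contributes +3 442 395 mm⁴
  bottom flange (beyond web): d = -73 mm → contributes +3 442 395 mm⁴
Total I = 11 663 456 mm⁴.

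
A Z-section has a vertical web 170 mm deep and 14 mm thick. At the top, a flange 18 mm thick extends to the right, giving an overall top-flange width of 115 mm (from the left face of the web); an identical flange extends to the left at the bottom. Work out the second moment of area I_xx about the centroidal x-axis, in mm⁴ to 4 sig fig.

Decompose the section into non-overlapping parts with the origin at the bottom-left of its bounding rectangle.
Web: 14 × 170, A = 2 380 mm², y = 85 mm, Ī = 5 731 833 mm⁴.
Top flange (beyond web): 101 × 18, A = 1 818 mm², y = 161 mm, Ī = 49 086 mm⁴.
Bottom flange (beyond web): 101 × 18, A = 1 818 mm², y = 9 mm, Ī = 49 086 mm⁴.
Centroid: ȳ = ΣA·y / ΣA = 85 mm.
Transfer each piece to the centroidal x-axis using Ī + A·d² with d = y − 85:
  web: d = 0 mm → contributes +5 731 833 mm⁴
  top flange (beyond web): d = 76 mm → contributes +10 549 854 mm⁴
  bottom flange (beyond web): d = -76 mm → contributes +10 549 854 mm⁴
Total I = 26 831 541 mm⁴.

I_xx ≈ 2.683 × 10⁷ mm⁴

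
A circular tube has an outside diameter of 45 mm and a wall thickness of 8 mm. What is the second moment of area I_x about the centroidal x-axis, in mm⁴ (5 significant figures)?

Break the section into simple shapes (no overlaps), measuring from the bottom-left corner of the bounding box.
Outer circle: ⌀45, A = 1590.431 mm², y = 22.5 mm, Ī = 201 289 mm⁴.
Bore (subtracted): ⌀29, A = 660.5199 mm², y = 22.5 mm, Ī = 34718.57 mm⁴.
By symmetry the centroid is at mid-height, ȳ = 22.5 mm.
All pieces are centred on the centroidal x-axis, so I = ΣĪ (holes subtracted) = 166570.4 mm⁴.

I_x ≈ 1.6657 × 10⁵ mm⁴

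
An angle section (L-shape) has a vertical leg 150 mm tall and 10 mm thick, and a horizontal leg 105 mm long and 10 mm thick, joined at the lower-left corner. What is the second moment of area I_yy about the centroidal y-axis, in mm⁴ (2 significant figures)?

I_yy ≈ 2.3 × 10⁶ mm⁴

Break the section into simple shapes (no overlaps), measuring from the bottom-left corner of the bounding box.
Vertical leg: 10 × 150, A = 1 500 mm², x = 5 mm, Ī = 12 500 mm⁴.
Horizontal leg (remainder): 95 × 10, A = 950 mm², x = 57.5 mm, Ī = 714 479 mm⁴.
Centroid: x̄ = ΣA·x / ΣA = 25.36 mm.
Transfer each piece to the centroidal y-axis using Ī + A·d² with d = x − 25.36:
  vertical leg: d = -20.36 mm → contributes +634 120 mm⁴
  horizontal leg (remainder): d = 32.14 mm → contributes +1 695 984 mm⁴
Total I = 2 330 104 mm⁴.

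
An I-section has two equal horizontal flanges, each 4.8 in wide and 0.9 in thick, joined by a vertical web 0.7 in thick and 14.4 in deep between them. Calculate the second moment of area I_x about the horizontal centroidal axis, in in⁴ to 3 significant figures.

I_x ≈ 680 in⁴

Decompose the section into non-overlapping parts with the origin at the bottom-left of its bounding rectangle.
Bottom flange: 4.8 × 0.9, A = 4.32 in², y = 0.45 in, Ī = 0.2916 in⁴.
Web: 0.7 × 14.4, A = 10.08 in², y = 8.1 in, Ī = 174.18 in⁴.
Top flange: 4.8 × 0.9, A = 4.32 in², y = 15.75 in, Ī = 0.2916 in⁴.
By symmetry the centroid is at mid-height, ȳ = 8.1 in.
Transfer each piece to the horizontal centroidal axis using Ī + A·d² with d = y − 8.1:
  bottom flange: d = -7.65 in → contributes +253.11 in⁴
  web: d = 0 in → contributes +174.18 in⁴
  top flange: d = 7.65 in → contributes +253.11 in⁴
Total I = 680.4 in⁴.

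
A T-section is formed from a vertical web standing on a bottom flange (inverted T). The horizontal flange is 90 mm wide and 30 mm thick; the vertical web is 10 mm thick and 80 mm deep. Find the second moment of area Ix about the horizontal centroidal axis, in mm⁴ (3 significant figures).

Ix ≈ 2.50 × 10⁶ mm⁴

Treat the section as a set of non-overlapping primitives; coordinates are from the bounding-box lower-left.
Flange: 90 × 30, A = 2 700 mm², y = 15 mm, Ī = 202 500 mm⁴.
Web: 10 × 80, A = 800 mm², y = 70 mm, Ī = 426 667 mm⁴.
Centroid: ȳ = ΣA·y / ΣA = 27.571 mm.
Transfer each piece to the horizontal centroidal axis using Ī + A·d² with d = y − 27.571:
  flange: d = -12.571 mm → contributes +629 210 mm⁴
  web: d = 42.429 mm → contributes +1 866 814 mm⁴
Total I = 2 496 024 mm⁴.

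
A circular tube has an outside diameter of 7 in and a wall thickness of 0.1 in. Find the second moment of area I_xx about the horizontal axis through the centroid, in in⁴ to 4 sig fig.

I_xx ≈ 12.90 in⁴

Decompose the section into non-overlapping parts with the origin at the bottom-left of its bounding rectangle.
Outer circle: ⌀7, A = 38.4845 in², y = 3.5 in, Ī = 117.859 in⁴.
Bore (subtracted): ⌀6.8, A = 36.3168 in², y = 3.5 in, Ī = 104.956 in⁴.
By symmetry the centroid is at mid-height, ȳ = 3.5 in.
All pieces are centred on the horizontal axis through the centroid, so I = ΣĪ (holes subtracted) = 12.9032 in⁴.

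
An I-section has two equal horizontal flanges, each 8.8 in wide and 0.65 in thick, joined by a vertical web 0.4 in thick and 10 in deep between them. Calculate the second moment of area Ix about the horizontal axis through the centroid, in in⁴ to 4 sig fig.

Treat the section as a set of non-overlapping primitives; coordinates are from the bounding-box lower-left.
Bottom flange: 8.8 × 0.65, A = 5.72 in², y = 0.325 in, Ī = 0.201392 in⁴.
Web: 0.4 × 10, A = 4 in², y = 5.65 in, Ī = 33.3333 in⁴.
Top flange: 8.8 × 0.65, A = 5.72 in², y = 10.975 in, Ī = 0.201392 in⁴.
By symmetry the centroid is at mid-height, ȳ = 5.65 in.
Transfer each piece to the horizontal axis through the centroid using Ī + A·d² with d = y − 5.65:
  bottom flange: d = -5.325 in → contributes +162.396 in⁴
  web: d = 0 in → contributes +33.3333 in⁴
  top flange: d = 5.325 in → contributes +162.396 in⁴
Total I = 358.124 in⁴.

Ix ≈ 358.1 in⁴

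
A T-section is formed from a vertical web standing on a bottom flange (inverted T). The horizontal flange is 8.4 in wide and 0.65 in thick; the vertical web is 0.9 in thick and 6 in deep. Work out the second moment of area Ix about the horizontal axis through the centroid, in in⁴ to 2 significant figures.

Split into non-overlapping primitives; take the origin at the lower-left of the bounding box.
Flange: 8.4 × 0.65, A = 5.46 in², y = 0.325 in, Ī = 0.1922 in⁴.
Web: 0.9 × 6, A = 5.4 in², y = 3.65 in, Ī = 16.2 in⁴.
Centroid: ȳ = ΣA·y / ΣA = 1.978 in.
Transfer each piece to the horizontal axis through the centroid using Ī + A·d² with d = y − 1.978:
  flange: d = -1.653 in → contributes +15.12 in⁴
  web: d = 1.672 in → contributes +31.29 in⁴
Total I = 46.41 in⁴.

Ix ≈ 46 in⁴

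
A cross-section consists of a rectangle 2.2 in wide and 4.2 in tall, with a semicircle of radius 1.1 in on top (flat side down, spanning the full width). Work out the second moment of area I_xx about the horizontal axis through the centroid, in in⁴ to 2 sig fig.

Break the section into simple shapes (no overlaps), measuring from the bottom-left corner of the bounding box.
Rectangular body: 2.2 × 4.2, A = 9.24 in², y = 2.1 in, Ī = 13.58 in⁴.
Semicircular cap: semicircle r = 1.1, A = 1.901 in², y = 4.667 in, Ī = 0.1607 in⁴.
Centroid: ȳ = ΣA·y / ΣA = 2.538 in.
Transfer each piece to the horizontal axis through the centroid using Ī + A·d² with d = y − 2.538:
  rectangular body: d = -0.4379 in → contributes +15.35 in⁴
  semicircular cap: d = 2.129 in → contributes +8.775 in⁴
Total I = 24.13 in⁴.

I_xx ≈ 24 in⁴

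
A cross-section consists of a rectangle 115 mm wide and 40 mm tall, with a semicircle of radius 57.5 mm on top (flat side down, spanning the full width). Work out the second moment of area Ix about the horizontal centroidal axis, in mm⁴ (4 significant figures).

Ix ≈ 6.623 × 10⁶ mm⁴

Split into non-overlapping primitives; take the origin at the lower-left of the bounding box.
Rectangular body: 115 × 40, A = 4 600 mm², y = 20 mm, Ī = 613 333 mm⁴.
Semicircular cap: semicircle r = 57.5, A = 5193.45 mm², y = 64.4038 mm, Ī = 1 199 785 mm⁴.
Centroid: ȳ = ΣA·y / ΣA = 43.5472 mm.
Transfer each piece to the horizontal centroidal axis using Ī + A·d² with d = y − 43.5472:
  rectangular body: d = -23.5472 mm → contributes +3 163 904 mm⁴
  semicircular cap: d = 20.8565 mm → contributes +3 458 907 mm⁴
Total I = 6 622 811 mm⁴.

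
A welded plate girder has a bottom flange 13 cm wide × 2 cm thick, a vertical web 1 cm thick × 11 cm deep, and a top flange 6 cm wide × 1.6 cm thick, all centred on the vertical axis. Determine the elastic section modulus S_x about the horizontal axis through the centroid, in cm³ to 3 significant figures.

Decompose the section into non-overlapping parts with the origin at the bottom-left of its bounding rectangle.
Bottom plate: 13 × 2, A = 26 cm², y = 1 cm, Ī = 8.6667 cm⁴.
Web plate: 1 × 11, A = 11 cm², y = 7.5 cm, Ī = 110.92 cm⁴.
Top plate: 6 × 1.6, A = 9.6 cm², y = 13.8 cm, Ī = 2.048 cm⁴.
Centroid: ȳ = ΣA·y / ΣA = 5.1712 cm.
Transfer each piece to the horizontal axis through the centroid using Ī + A·d² with d = y − 5.1712:
  bottom plate: d = -4.1712 cm → contributes +461.05 cm⁴
  web plate: d = 2.3288 cm → contributes +170.57 cm⁴
  top plate: d = 8.6288 cm → contributes +716.82 cm⁴
Total I = 1348.4 cm⁴.
Extreme fibre distance c = 9.4288 cm; S = I/c = 143.01 cm³.

S_x ≈ 143 cm³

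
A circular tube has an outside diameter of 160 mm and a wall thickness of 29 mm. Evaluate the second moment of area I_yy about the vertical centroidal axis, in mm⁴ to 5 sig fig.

Break the section into simple shapes (no overlaps), measuring from the bottom-left corner of the bounding box.
Outer circle: ⌀160, A = 20106.19 mm², x = 80 mm, Ī = 32 169 909 mm⁴.
Bore (subtracted): ⌀102, A = 8171.282 mm², x = 80 mm, Ī = 5 313 376 mm⁴.
By symmetry the centroid is at mid-width, x̄ = 80 mm.
All pieces are centred on the vertical centroidal axis, so I = ΣĪ (holes subtracted) = 26 856 532 mm⁴.

I_yy ≈ 2.6857 × 10⁷ mm⁴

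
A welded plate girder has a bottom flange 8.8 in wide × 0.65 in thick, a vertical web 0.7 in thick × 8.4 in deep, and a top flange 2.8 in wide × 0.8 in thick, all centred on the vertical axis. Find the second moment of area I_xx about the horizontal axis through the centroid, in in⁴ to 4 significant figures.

I_xx ≈ 181.9 in⁴

Decompose the section into non-overlapping parts with the origin at the bottom-left of its bounding rectangle.
Bottom plate: 8.8 × 0.65, A = 5.72 in², y = 0.325 in, Ī = 0.201392 in⁴.
Web plate: 0.7 × 8.4, A = 5.88 in², y = 4.85 in, Ī = 34.5744 in⁴.
Top plate: 2.8 × 0.8, A = 2.24 in², y = 9.45 in, Ī = 0.119467 in⁴.
Centroid: ȳ = ΣA·y / ΣA = 3.72435 in.
Transfer each piece to the horizontal axis through the centroid using Ī + A·d² with d = y − 3.72435:
  bottom plate: d = -3.39935 in → contributes +66.2993 in⁴
  web plate: d = 1.12565 in → contributes +42.0249 in⁴
  top plate: d = 5.72565 in → contributes +73.5535 in⁴
Total I = 181.878 in⁴.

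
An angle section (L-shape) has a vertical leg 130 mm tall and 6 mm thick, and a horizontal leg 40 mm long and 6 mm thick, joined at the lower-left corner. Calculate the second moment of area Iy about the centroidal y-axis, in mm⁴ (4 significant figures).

Iy ≈ 8.667 × 10⁴ mm⁴

Treat the section as a set of non-overlapping primitives; coordinates are from the bounding-box lower-left.
Vertical leg: 6 × 130, A = 780 mm², x = 3 mm, Ī = 2 340 mm⁴.
Horizontal leg (remainder): 34 × 6, A = 204 mm², x = 23 mm, Ī = 19 652 mm⁴.
Centroid: x̄ = ΣA·x / ΣA = 7.14634 mm.
Transfer each piece to the centroidal y-axis using Ī + A·d² with d = x − 7.14634:
  vertical leg: d = -4.14634 mm → contributes +15749.9 mm⁴
  horizontal leg (remainder): d = 15.8537 mm → contributes +70925.1 mm⁴
Total I = 86674.9 mm⁴.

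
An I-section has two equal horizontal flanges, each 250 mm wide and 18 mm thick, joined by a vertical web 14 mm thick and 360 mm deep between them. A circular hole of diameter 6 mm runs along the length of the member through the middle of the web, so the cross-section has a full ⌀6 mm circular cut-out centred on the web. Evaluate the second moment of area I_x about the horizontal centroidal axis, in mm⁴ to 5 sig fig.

Treat the section as a set of non-overlapping primitives; coordinates are from the bounding-box lower-left.
Bottom flange: 250 × 18, A = 4 500 mm², y = 9 mm, Ī = 121 500 mm⁴.
Web: 14 × 360, A = 5 040 mm², y = 198 mm, Ī = 54 432 000 mm⁴.
Top flange: 250 × 18, A = 4 500 mm², y = 387 mm, Ī = 121 500 mm⁴.
Hole (subtracted): ⌀6, A = 28.27433 mm², y = 198 mm, Ī = 63.61725 mm⁴.
By symmetry the centroid is at mid-height, ȳ = 198 mm.
Transfer each piece to the horizontal centroidal axis using Ī + A·d² with d = y − 198:
  bottom flange: d = -189 mm → contributes +160 866 000 mm⁴
  web: d = 0 mm → contributes +54 432 000 mm⁴
  top flange: d = 189 mm → contributes +160 866 000 mm⁴
  hole: d = 0 mm → contributes −63.61725 mm⁴
Total I = 376 163 936 mm⁴.

I_x ≈ 3.7616 × 10⁸ mm⁴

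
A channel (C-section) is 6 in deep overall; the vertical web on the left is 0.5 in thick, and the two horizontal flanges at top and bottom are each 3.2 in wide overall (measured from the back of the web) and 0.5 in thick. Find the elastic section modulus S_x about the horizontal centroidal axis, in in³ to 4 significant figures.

S_x ≈ 9.825 in³

Treat the section as a set of non-overlapping primitives; coordinates are from the bounding-box lower-left.
Web: 0.5 × 6, A = 3 in², y = 3 in, Ī = 9 in⁴.
Top flange (beyond web): 2.7 × 0.5, A = 1.35 in², y = 5.75 in, Ī = 0.028125 in⁴.
Bottom flange (beyond web): 2.7 × 0.5, A = 1.35 in², y = 0.25 in, Ī = 0.028125 in⁴.
By symmetry the centroid is at mid-height, ȳ = 3 in.
Transfer each piece to the horizontal centroidal axis using Ī + A·d² with d = y − 3:
  web: d = 0 in → contributes +9 in⁴
  top flange (beyond web): d = 2.75 in → contributes +10.2375 in⁴
  bottom flange (beyond web): d = -2.75 in → contributes +10.2375 in⁴
Total I = 29.475 in⁴.
Extreme fibre distance c = 3 in; S = I/c = 9.825 in³.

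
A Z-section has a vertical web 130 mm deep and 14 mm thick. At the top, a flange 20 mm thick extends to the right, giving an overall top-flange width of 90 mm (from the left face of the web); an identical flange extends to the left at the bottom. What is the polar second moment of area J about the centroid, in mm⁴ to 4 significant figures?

J ≈ 1.951 × 10⁷ mm⁴

Treat the section as a set of non-overlapping primitives; coordinates are from the bounding-box lower-left.
Web: 14 × 130, A = 1 820 mm², y = 65 mm, Ī = 2 563 167 mm⁴.
Top flange (beyond web): 76 × 20, A = 1 520 mm², y = 120 mm, Ī = 50666.7 mm⁴.
Bottom flange (beyond web): 76 × 20, A = 1 520 mm², y = 10 mm, Ī = 50666.7 mm⁴.
Centroid: ȳ = ΣA·y / ΣA = 65 mm.
Transfer each piece to the centroidal x-axis using Ī + A·d² with d = y − 65:
  web: d = 0 mm → contributes +2 563 167 mm⁴
  top flange (beyond web): d = 55 mm → contributes +4 648 667 mm⁴
  bottom flange (beyond web): d = -55 mm → contributes +4 648 667 mm⁴
Total I = 11 860 500 mm⁴.
For the y-axis: x̄ = 83 mm.
Repeating about the centroidal y-axis gives I_y = 7 648 980 mm⁴.
Polar second moment: J = I_x + I_y = 19 509 480 mm⁴.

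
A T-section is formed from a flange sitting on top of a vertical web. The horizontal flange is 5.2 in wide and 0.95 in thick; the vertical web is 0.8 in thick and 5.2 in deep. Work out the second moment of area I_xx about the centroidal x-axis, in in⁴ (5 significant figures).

Split into non-overlapping primitives; take the origin at the lower-left of the bounding box.
Flange: 5.2 × 0.95, A = 4.94 in², y = 5.675 in, Ī = 0.3715292 in⁴.
Web: 0.8 × 5.2, A = 4.16 in², y = 2.6 in, Ī = 9.373867 in⁴.
Centroid: ȳ = ΣA·y / ΣA = 4.269286 in.
Transfer each piece to the centroidal x-axis using Ī + A·d² with d = y − 4.269286:
  flange: d = 1.405714 in → contributes +10.13313 in⁴
  web: d = -1.669286 in → contributes +20.96577 in⁴
Total I = 31.0989 in⁴.

I_xx ≈ 31.099 in⁴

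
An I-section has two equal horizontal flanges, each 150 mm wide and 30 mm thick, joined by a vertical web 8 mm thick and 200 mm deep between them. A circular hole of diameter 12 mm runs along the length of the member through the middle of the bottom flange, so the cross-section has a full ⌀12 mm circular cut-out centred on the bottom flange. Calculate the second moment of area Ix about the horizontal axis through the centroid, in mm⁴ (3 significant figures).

Break the section into simple shapes (no overlaps), measuring from the bottom-left corner of the bounding box.
Bottom flange: 150 × 30, A = 4 500 mm², y = 15 mm, Ī = 337 500 mm⁴.
Web: 8 × 200, A = 1 600 mm², y = 130 mm, Ī = 5 333 333 mm⁴.
Top flange: 150 × 30, A = 4 500 mm², y = 245 mm, Ī = 337 500 mm⁴.
Hole (subtracted): ⌀12, A = 113.1 mm², y = 15 mm, Ī = 1017.9 mm⁴.
Centroid: ȳ = ΣA·y / ΣA = 131.24 mm.
Transfer each piece to the horizontal axis through the centroid using Ī + A·d² with d = y − 131.24:
  bottom flange: d = -116.24 mm → contributes +61 140 562 mm⁴
  web: d = -1.2402 mm → contributes +5 335 794 mm⁴
  top flange: d = 113.76 mm → contributes +58 573 282 mm⁴
  hole: d = -116.24 mm → contributes −1 529 166 mm⁴
Total I = 123 520 472 mm⁴.

Ix ≈ 1.24 × 10⁸ mm⁴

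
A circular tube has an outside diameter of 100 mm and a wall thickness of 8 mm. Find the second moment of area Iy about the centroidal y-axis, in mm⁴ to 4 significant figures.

Treat the section as a set of non-overlapping primitives; coordinates are from the bounding-box lower-left.
Outer circle: ⌀100, A = 7853.98 mm², x = 50 mm, Ī = 4 908 739 mm⁴.
Bore (subtracted): ⌀84, A = 5541.77 mm², x = 50 mm, Ī = 2 443 920 mm⁴.
By symmetry the centroid is at mid-width, x̄ = 50 mm.
All pieces are centred on the centroidal y-axis, so I = ΣĪ (holes subtracted) = 2 464 818 mm⁴.

Iy ≈ 2.465 × 10⁶ mm⁴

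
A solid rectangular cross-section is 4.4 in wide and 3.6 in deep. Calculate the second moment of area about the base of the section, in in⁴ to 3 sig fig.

The section: 4.4 × 3.6, A = 15.84 in², y = 1.8 in, Ī = 17.107 in⁴.
Transfer it to a horizontal axis along the bottom face using Ī + A·d² with d = y − 0:
  the section: d = 1.8 in → contributes +68.429 in⁴
Total I = 68.429 in⁴.

I_base ≈ 68.4 in⁴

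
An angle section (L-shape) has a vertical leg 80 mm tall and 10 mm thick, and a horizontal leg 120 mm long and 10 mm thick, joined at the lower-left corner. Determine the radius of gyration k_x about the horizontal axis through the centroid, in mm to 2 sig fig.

Treat the section as a set of non-overlapping primitives; coordinates are from the bounding-box lower-left.
Vertical leg: 10 × 80, A = 800 mm², y = 40 mm, Ī = 426 667 mm⁴.
Horizontal leg (remainder): 110 × 10, A = 1 100 mm², y = 5 mm, Ī = 9 167 mm⁴.
Centroid: ȳ = ΣA·y / ΣA = 19.74 mm.
Transfer each piece to the horizontal axis through the centroid using Ī + A·d² with d = y − 19.74:
  vertical leg: d = 20.26 mm → contributes +755 143 mm⁴
  horizontal leg (remainder): d = -14.74 mm → contributes +248 059 mm⁴
Total I = 1 003 202 mm⁴.
Radius of gyration: k = √(I/A) = √(1 003 202 / 1 900) = 22.98 mm.

k_x ≈ 23 mm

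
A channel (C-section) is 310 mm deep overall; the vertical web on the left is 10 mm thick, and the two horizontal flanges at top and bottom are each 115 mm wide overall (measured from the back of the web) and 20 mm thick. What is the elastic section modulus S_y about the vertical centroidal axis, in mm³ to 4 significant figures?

Decompose the section into non-overlapping parts with the origin at the bottom-left of its bounding rectangle.
Web: 10 × 310, A = 3 100 mm², x = 5 mm, Ī = 25833.3 mm⁴.
Top flange (beyond web): 105 × 20, A = 2 100 mm², x = 62.5 mm, Ī = 1 929 375 mm⁴.
Bottom flange (beyond web): 105 × 20, A = 2 100 mm², x = 62.5 mm, Ī = 1 929 375 mm⁴.
Centroid: x̄ = ΣA·x / ΣA = 38.0822 mm.
Transfer each piece to the vertical centroidal axis using Ī + A·d² with d = x − 38.0822:
  web: d = -33.0822 mm → contributes +3 418 571 mm⁴
  top flange (beyond web): d = 24.4178 mm → contributes +3 181 457 mm⁴
  bottom flange (beyond web): d = 24.4178 mm → contributes +3 181 457 mm⁴
Total I = 9 781 484 mm⁴.
Extreme fibre distance c = 76.9178 mm; S = I/c = 127 168 mm³.

S_y ≈ 1.272 × 10⁵ mm³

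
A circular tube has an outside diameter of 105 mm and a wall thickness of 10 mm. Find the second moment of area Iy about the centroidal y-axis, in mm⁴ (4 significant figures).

Split into non-overlapping primitives; take the origin at the lower-left of the bounding box.
Outer circle: ⌀105, A = 8659.01 mm², x = 52.5 mm, Ī = 5 966 602 mm⁴.
Bore (subtracted): ⌀85, A = 5674.5 mm², x = 52.5 mm, Ī = 2 562 392 mm⁴.
By symmetry the centroid is at mid-width, x̄ = 52.5 mm.
All pieces are centred on the centroidal y-axis, so I = ΣĪ (holes subtracted) = 3 404 210 mm⁴.

Iy ≈ 3.404 × 10⁶ mm⁴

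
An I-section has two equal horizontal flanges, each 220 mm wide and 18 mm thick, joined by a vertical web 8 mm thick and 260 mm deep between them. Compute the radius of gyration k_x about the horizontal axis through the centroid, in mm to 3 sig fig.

k_x ≈ 128 mm

Decompose the section into non-overlapping parts with the origin at the bottom-left of its bounding rectangle.
Bottom flange: 220 × 18, A = 3 960 mm², y = 9 mm, Ī = 106 920 mm⁴.
Web: 8 × 260, A = 2 080 mm², y = 148 mm, Ī = 11 717 333 mm⁴.
Top flange: 220 × 18, A = 3 960 mm², y = 287 mm, Ī = 106 920 mm⁴.
By symmetry the centroid is at mid-height, ȳ = 148 mm.
Transfer each piece to the horizontal axis through the centroid using Ī + A·d² with d = y − 148:
  bottom flange: d = -139 mm → contributes +76 618 080 mm⁴
  web: d = 0 mm → contributes +11 717 333 mm⁴
  top flange: d = 139 mm → contributes +76 618 080 mm⁴
Total I = 164 953 493 mm⁴.
Radius of gyration: k = √(I/A) = √(164 953 493 / 10 000) = 128.43 mm.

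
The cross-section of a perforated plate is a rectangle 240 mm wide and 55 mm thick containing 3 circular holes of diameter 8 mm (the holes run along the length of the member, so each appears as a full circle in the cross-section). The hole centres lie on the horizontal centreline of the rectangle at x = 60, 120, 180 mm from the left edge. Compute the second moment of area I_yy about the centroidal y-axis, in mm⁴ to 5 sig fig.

Decompose the section into non-overlapping parts with the origin at the bottom-left of its bounding rectangle.
Plate: 240 × 55, A = 13 200 mm², x = 120 mm, Ī = 63 360 000 mm⁴.
Hole 1 (subtracted): ⌀8, A = 50.26548 mm², x = 60 mm, Ī = 201.0619 mm⁴.
Hole 2 (subtracted): ⌀8, A = 50.26548 mm², x = 120 mm, Ī = 201.0619 mm⁴.
Hole 3 (subtracted): ⌀8, A = 50.26548 mm², x = 180 mm, Ī = 201.0619 mm⁴.
By symmetry the centroid is at mid-width, x̄ = 120 mm.
Transfer each piece to the centroidal y-axis using Ī + A·d² with d = x − 120:
  plate: d = 0 mm → contributes +63 360 000 mm⁴
  hole 1: d = -60 mm → contributes −181156.8 mm⁴
  hole 2: d = 0 mm → contributes −201.0619 mm⁴
  hole 3: d = 60 mm → contributes −181156.8 mm⁴
Total I = 62 997 485 mm⁴.

I_yy ≈ 6.2997 × 10⁷ mm⁴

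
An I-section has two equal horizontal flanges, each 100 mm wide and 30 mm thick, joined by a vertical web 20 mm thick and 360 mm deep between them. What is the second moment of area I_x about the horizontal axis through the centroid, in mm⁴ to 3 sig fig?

Decompose the section into non-overlapping parts with the origin at the bottom-left of its bounding rectangle.
Bottom flange: 100 × 30, A = 3 000 mm², y = 15 mm, Ī = 225 000 mm⁴.
Web: 20 × 360, A = 7 200 mm², y = 210 mm, Ī = 77 760 000 mm⁴.
Top flange: 100 × 30, A = 3 000 mm², y = 405 mm, Ī = 225 000 mm⁴.
By symmetry the centroid is at mid-height, ȳ = 210 mm.
Transfer each piece to the horizontal axis through the centroid using Ī + A·d² with d = y − 210:
  bottom flange: d = -195 mm → contributes +114 300 000 mm⁴
  web: d = 0 mm → contributes +77 760 000 mm⁴
  top flange: d = 195 mm → contributes +114 300 000 mm⁴
Total I = 306 360 000 mm⁴.

I_x ≈ 3.06 × 10⁸ mm⁴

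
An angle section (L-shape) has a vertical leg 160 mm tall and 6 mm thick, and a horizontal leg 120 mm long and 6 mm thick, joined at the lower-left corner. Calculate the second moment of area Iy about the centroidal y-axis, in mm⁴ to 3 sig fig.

Iy ≈ 2.18 × 10⁶ mm⁴

Break the section into simple shapes (no overlaps), measuring from the bottom-left corner of the bounding box.
Vertical leg: 6 × 160, A = 960 mm², x = 3 mm, Ī = 2 880 mm⁴.
Horizontal leg (remainder): 114 × 6, A = 684 mm², x = 63 mm, Ī = 740 772 mm⁴.
Centroid: x̄ = ΣA·x / ΣA = 27.964 mm.
Transfer each piece to the centroidal y-axis using Ī + A·d² with d = x − 27.964:
  vertical leg: d = -24.964 mm → contributes +601 129 mm⁴
  horizontal leg (remainder): d = 35.036 mm → contributes +1 580 420 mm⁴
Total I = 2 181 550 mm⁴.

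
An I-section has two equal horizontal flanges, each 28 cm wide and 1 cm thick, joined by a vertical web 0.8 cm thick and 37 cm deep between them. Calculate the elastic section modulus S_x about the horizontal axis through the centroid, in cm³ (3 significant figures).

S_x ≈ 1210 cm³

Split into non-overlapping primitives; take the origin at the lower-left of the bounding box.
Bottom flange: 28 × 1, A = 28 cm², y = 0.5 cm, Ī = 2.3333 cm⁴.
Web: 0.8 × 37, A = 29.6 cm², y = 19.5 cm, Ī = 3376.9 cm⁴.
Top flange: 28 × 1, A = 28 cm², y = 38.5 cm, Ī = 2.3333 cm⁴.
By symmetry the centroid is at mid-height, ȳ = 19.5 cm.
Transfer each piece to the horizontal axis through the centroid using Ī + A·d² with d = y − 19.5:
  bottom flange: d = -19 cm → contributes +10 110 cm⁴
  web: d = 0 cm → contributes +3376.9 cm⁴
  top flange: d = 19 cm → contributes +10 110 cm⁴
Total I = 23 598 cm⁴.
Extreme fibre distance c = 19.5 cm; S = I/c = 1210.1 cm³.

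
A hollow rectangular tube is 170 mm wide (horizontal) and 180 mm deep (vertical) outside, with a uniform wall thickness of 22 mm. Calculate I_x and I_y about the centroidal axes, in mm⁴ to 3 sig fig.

Break the section into simple shapes (no overlaps), measuring from the bottom-left corner of the bounding box.
Outer rectangle: 170 × 180, A = 30 600 mm², y = 90 mm, Ī = 82 620 000 mm⁴.
Inner void (subtracted): 126 × 136, A = 17 136 mm², y = 90 mm, Ī = 26 412 288 mm⁴.
By symmetry the centroid is at mid-height, ȳ = 90 mm.
All pieces are centred on the centroidal x-axis, so I = ΣĪ (holes subtracted) = 56 207 712 mm⁴.
Repeating about the centroidal y-axis gives I_y = 51 024 072 mm⁴.

I_x ≈ 5.62 × 10⁷ mm⁴, I_y ≈ 5.10 × 10⁷ mm⁴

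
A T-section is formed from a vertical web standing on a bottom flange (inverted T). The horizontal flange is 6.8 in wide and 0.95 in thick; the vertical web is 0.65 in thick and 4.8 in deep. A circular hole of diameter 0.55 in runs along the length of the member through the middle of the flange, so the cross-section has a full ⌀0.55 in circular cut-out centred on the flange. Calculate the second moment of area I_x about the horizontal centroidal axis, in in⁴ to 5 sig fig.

Treat the section as a set of non-overlapping primitives; coordinates are from the bounding-box lower-left.
Flange: 6.8 × 0.95, A = 6.46 in², y = 0.475 in, Ī = 0.4858458 in⁴.
Web: 0.65 × 4.8, A = 3.12 in², y = 3.35 in, Ī = 5.9904 in⁴.
Hole (subtracted): ⌀0.55, A = 0.2375829 in², y = 0.475 in, Ī = 0.004491803 in⁴.
Centroid: ȳ = ΣA·y / ΣA = 1.435137 in.
Transfer each piece to the horizontal centroidal axis using Ī + A·d² with d = y − 1.435137:
  flange: d = -0.960137 in → contributes +6.441081 in⁴
  web: d = 1.914863 in → contributes +17.43051 in⁴
  hole: d = -0.960137 in → contributes −0.2235107 in⁴
Total I = 23.64808 in⁴.

I_x ≈ 23.648 in⁴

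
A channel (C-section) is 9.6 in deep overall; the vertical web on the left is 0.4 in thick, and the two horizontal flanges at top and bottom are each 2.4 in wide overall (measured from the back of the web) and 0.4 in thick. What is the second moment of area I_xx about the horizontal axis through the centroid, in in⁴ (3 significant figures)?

I_xx ≈ 63.4 in⁴

Break the section into simple shapes (no overlaps), measuring from the bottom-left corner of the bounding box.
Web: 0.4 × 9.6, A = 3.84 in², y = 4.8 in, Ī = 29.491 in⁴.
Top flange (beyond web): 2 × 0.4, A = 0.8 in², y = 9.4 in, Ī = 0.010667 in⁴.
Bottom flange (beyond web): 2 × 0.4, A = 0.8 in², y = 0.2 in, Ī = 0.010667 in⁴.
By symmetry the centroid is at mid-height, ȳ = 4.8 in.
Transfer each piece to the horizontal axis through the centroid using Ī + A·d² with d = y − 4.8:
  web: d = 0 in → contributes +29.491 in⁴
  top flange (beyond web): d = 4.6 in → contributes +16.939 in⁴
  bottom flange (beyond web): d = -4.6 in → contributes +16.939 in⁴
Total I = 63.369 in⁴.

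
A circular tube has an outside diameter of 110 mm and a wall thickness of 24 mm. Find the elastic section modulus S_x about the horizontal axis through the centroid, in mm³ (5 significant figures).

Decompose the section into non-overlapping parts with the origin at the bottom-left of its bounding rectangle.
Outer circle: ⌀110, A = 9503.318 mm², y = 55 mm, Ī = 7 186 884 mm⁴.
Bore (subtracted): ⌀62, A = 3019.071 mm², y = 55 mm, Ī = 725331.7 mm⁴.
By symmetry the centroid is at mid-height, ȳ = 55 mm.
All pieces are centred on the horizontal axis through the centroid, so I = ΣĪ (holes subtracted) = 6 461 552 mm⁴.
Extreme fibre distance c = 55 mm; S = I/c = 117482.8 mm³.

S_x ≈ 1.1748 × 10⁵ mm³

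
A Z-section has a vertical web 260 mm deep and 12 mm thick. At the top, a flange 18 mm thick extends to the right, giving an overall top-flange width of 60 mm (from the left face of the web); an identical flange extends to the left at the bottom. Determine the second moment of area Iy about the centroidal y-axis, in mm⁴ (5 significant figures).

Iy ≈ 1.9244 × 10⁶ mm⁴

Decompose the section into non-overlapping parts with the origin at the bottom-left of its bounding rectangle.
Web: 12 × 260, A = 3 120 mm², x = 54 mm, Ī = 37 440 mm⁴.
Top flange (beyond web): 48 × 18, A = 864 mm², x = 84 mm, Ī = 165 888 mm⁴.
Bottom flange (beyond web): 48 × 18, A = 864 mm², x = 24 mm, Ī = 165 888 mm⁴.
Centroid: x̄ = ΣA·x / ΣA = 54 mm.
Transfer each piece to the centroidal y-axis using Ī + A·d² with d = x − 54:
  web: d = 0 mm → contributes +37 440 mm⁴
  top flange (beyond web): d = 30 mm → contributes +943 488 mm⁴
  bottom flange (beyond web): d = -30 mm → contributes +943 488 mm⁴
Total I = 1 924 416 mm⁴.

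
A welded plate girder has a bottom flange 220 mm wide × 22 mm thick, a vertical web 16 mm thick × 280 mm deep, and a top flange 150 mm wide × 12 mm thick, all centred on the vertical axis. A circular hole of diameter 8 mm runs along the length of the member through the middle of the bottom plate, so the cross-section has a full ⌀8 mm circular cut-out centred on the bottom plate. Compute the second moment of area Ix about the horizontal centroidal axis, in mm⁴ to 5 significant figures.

Ix ≈ 1.5791 × 10⁸ mm⁴

Decompose the section into non-overlapping parts with the origin at the bottom-left of its bounding rectangle.
Bottom plate: 220 × 22, A = 4 840 mm², y = 11 mm, Ī = 195213.3 mm⁴.
Web plate: 16 × 280, A = 4 480 mm², y = 162 mm, Ī = 29 269 333 mm⁴.
Top plate: 150 × 12, A = 1 800 mm², y = 308 mm, Ī = 21 600 mm⁴.
Hole (subtracted): ⌀8, A = 50.26548 mm², y = 11 mm, Ī = 201.0619 mm⁴.
Centroid: ȳ = ΣA·y / ΣA = 120.4046 mm.
Transfer each piece to the horizontal centroidal axis using Ī + A·d² with d = y − 120.4046:
  bottom plate: d = -109.4046 mm → contributes +58 126 959 mm⁴
  web plate: d = 41.59539 mm → contributes +37 020 524 mm⁴
  top plate: d = 187.5954 mm → contributes +63 367 254 mm⁴
  hole: d = -109.4046 mm → contributes −601847.2 mm⁴
Total I = 157 912 889 mm⁴.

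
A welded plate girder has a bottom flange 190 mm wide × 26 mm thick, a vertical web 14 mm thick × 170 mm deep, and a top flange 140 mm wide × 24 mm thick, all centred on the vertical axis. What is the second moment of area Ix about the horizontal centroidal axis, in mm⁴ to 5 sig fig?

Ix ≈ 8.2886 × 10⁷ mm⁴

Split into non-overlapping primitives; take the origin at the lower-left of the bounding box.
Bottom plate: 190 × 26, A = 4 940 mm², y = 13 mm, Ī = 278286.7 mm⁴.
Web plate: 14 × 170, A = 2 380 mm², y = 111 mm, Ī = 5 731 833 mm⁴.
Top plate: 140 × 24, A = 3 360 mm², y = 208 mm, Ī = 161 280 mm⁴.
Centroid: ȳ = ΣA·y / ΣA = 96.18727 mm.
Transfer each piece to the horizontal centroidal axis using Ī + A·d² with d = y − 96.18727:
  bottom plate: d = -83.18727 mm → contributes +34 463 685 mm⁴
  web plate: d = 14.81273 mm → contributes +6 254 046 mm⁴
  top plate: d = 111.8127 mm → contributes +42 168 294 mm⁴
Total I = 82 886 025 mm⁴.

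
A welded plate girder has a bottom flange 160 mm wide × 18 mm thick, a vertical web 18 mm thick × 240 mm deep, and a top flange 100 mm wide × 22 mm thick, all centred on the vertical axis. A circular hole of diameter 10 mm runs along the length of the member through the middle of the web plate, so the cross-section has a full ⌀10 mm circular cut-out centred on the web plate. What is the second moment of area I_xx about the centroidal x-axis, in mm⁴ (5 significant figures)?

I_xx ≈ 1.0584 × 10⁸ mm⁴

Break the section into simple shapes (no overlaps), measuring from the bottom-left corner of the bounding box.
Bottom plate: 160 × 18, A = 2 880 mm², y = 9 mm, Ī = 77 760 mm⁴.
Web plate: 18 × 240, A = 4 320 mm², y = 138 mm, Ī = 20 736 000 mm⁴.
Top plate: 100 × 22, A = 2 200 mm², y = 269 mm, Ī = 88733.33 mm⁴.
Hole (subtracted): ⌀10, A = 78.53982 mm², y = 138 mm, Ī = 490.8739 mm⁴.
Centroid: ȳ = ΣA·y / ΣA = 129.0615 mm.
Transfer each piece to the centroidal x-axis using Ī + A·d² with d = y − 129.0615:
  bottom plate: d = -120.0615 mm → contributes +41 592 270 mm⁴
  web plate: d = 8.938514 mm → contributes +21 081 155 mm⁴
  top plate: d = 139.9385 mm → contributes +43 170 866 mm⁴
  hole: d = 8.938514 mm → contributes −6765.972 mm⁴
Total I = 105 837 525 mm⁴.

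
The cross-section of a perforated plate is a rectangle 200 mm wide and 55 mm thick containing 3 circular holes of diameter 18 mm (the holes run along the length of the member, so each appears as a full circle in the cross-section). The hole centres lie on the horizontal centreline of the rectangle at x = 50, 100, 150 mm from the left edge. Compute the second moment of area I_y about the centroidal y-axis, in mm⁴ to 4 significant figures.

Treat the section as a set of non-overlapping primitives; coordinates are from the bounding-box lower-left.
Plate: 200 × 55, A = 11 000 mm², x = 100 mm, Ī = 36 666 667 mm⁴.
Hole 1 (subtracted): ⌀18, A = 254.469 mm², x = 50 mm, Ī = 5 153 mm⁴.
Hole 2 (subtracted): ⌀18, A = 254.469 mm², x = 100 mm, Ī = 5 153 mm⁴.
Hole 3 (subtracted): ⌀18, A = 254.469 mm², x = 150 mm, Ī = 5 153 mm⁴.
By symmetry the centroid is at mid-width, x̄ = 100 mm.
Transfer each piece to the centroidal y-axis using Ī + A·d² with d = x − 100:
  plate: d = 0 mm → contributes +36 666 667 mm⁴
  hole 1: d = -50 mm → contributes −641 326 mm⁴
  hole 2: d = 0 mm → contributes −5 153 mm⁴
  hole 3: d = 50 mm → contributes −641 326 mm⁴
Total I = 35 378 863 mm⁴.

I_y ≈ 3.538 × 10⁷ mm⁴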